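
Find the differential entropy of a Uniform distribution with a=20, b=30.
2.3026 nats

We have X ~ Uniform(a=20, b=30).

The differential entropy measures the uncertainty or information content of the distribution.

For a Uniform distribution with a=20, b=30:
h(X) = 2.3026 nats

(In bits, this would be 3.3219 bits.)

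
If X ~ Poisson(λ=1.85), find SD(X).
1.3601

We have X ~ Poisson(λ=1.85).

For a Poisson distribution with λ=1.85:
σ = √Var(X) = 1.3601

The standard deviation is the square root of the variance.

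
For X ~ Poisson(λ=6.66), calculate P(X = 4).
0.105023

We have X ~ Poisson(λ=6.66).

For a Poisson distribution, the PMF gives us the probability of each outcome.

Using the PMF formula:
P(X = 4) = 0.105023

Rounded to 4 decimal places: 0.1050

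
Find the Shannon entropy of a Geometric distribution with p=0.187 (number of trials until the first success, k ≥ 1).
2.5767 nats

We have X ~ Geometric(p=0.187) (number of trials until the first success, k ≥ 1).

The Shannon entropy measures the uncertainty or information content of the distribution.

For a Geometric distribution with p=0.187 (number of trials until the first success, k ≥ 1):
H(X) = 2.5767 nats

(In bits, this would be 3.7174 bits.)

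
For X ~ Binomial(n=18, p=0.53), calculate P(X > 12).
0.079459

We have X ~ Binomial(n=18, p=0.53).

P(X > 12) = 1 - P(X ≤ 12)
                = 1 - F(12)
                = 1 - 0.920541
                = 0.079459

So there's approximately a 7.9% chance that X exceeds 12.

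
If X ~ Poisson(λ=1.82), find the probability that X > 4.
0.037870

We have X ~ Poisson(λ=1.82).

P(X > 4) = 1 - P(X ≤ 4)
                = 1 - F(4)
                = 1 - 0.962130
                = 0.037870

So there's approximately a 3.8% chance that X exceeds 4.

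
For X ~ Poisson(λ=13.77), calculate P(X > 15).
0.308089

We have X ~ Poisson(λ=13.77).

P(X > 15) = 1 - P(X ≤ 15)
                = 1 - F(15)
                = 1 - 0.691911
                = 0.308089

So there's approximately a 30.8% chance that X exceeds 15.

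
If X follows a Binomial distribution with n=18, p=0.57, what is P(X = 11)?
0.178508

We have X ~ Binomial(n=18, p=0.57).

For a Binomial distribution, the PMF gives us the probability of each outcome.

Using the PMF formula:
P(X = 11) = 0.178508

Rounded to 4 decimal places: 0.1785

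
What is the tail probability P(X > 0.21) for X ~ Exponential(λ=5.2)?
0.335545

We have X ~ Exponential(λ=5.2).

P(X > 0.21) = 1 - P(X ≤ 0.21)
                = 1 - F(0.21)
                = 1 - 0.664455
                = 0.335545

So there's approximately a 33.6% chance that X exceeds 0.21.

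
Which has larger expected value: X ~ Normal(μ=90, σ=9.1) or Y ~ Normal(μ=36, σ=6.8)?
X has larger mean (90.0000 > 36.0000)

Compute the expected value for each distribution:

X ~ Normal(μ=90, σ=9.1):
E[X] = 90.0000

Y ~ Normal(μ=36, σ=6.8):
E[Y] = 36.0000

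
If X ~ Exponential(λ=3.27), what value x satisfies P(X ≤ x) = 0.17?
0.0570

We have X ~ Exponential(λ=3.27).

We want to find x such that P(X ≤ x) = 0.17.

This is the 17th percentile, which means 17% of values fall below this point.

Using the inverse CDF (quantile function):
x = F⁻¹(0.17) = 0.0570

Verification: P(X ≤ 0.0570) = 0.17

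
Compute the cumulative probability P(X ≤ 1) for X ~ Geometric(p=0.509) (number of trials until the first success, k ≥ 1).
0.509000

We have X ~ Geometric(p=0.509) (number of trials until the first success, k ≥ 1).

The CDF gives us P(X ≤ k).

Using the CDF:
P(X ≤ 1) = 0.509000

This means there's approximately a 50.9% chance that X is at most 1.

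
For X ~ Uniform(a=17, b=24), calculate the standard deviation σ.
2.0207

We have X ~ Uniform(a=17, b=24).

For a Uniform distribution with a=17, b=24:
σ = √Var(X) = 2.0207

The standard deviation is the square root of the variance.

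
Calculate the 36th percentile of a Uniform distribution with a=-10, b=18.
0.0800

We have X ~ Uniform(a=-10, b=18).

We want to find x such that P(X ≤ x) = 0.36.

This is the 36th percentile, which means 36% of values fall below this point.

Using the inverse CDF (quantile function):
x = F⁻¹(0.36) = 0.0800

Verification: P(X ≤ 0.0800) = 0.36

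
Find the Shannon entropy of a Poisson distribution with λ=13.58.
2.7168 nats

We have X ~ Poisson(λ=13.58).

The Shannon entropy measures the uncertainty or information content of the distribution.

For a Poisson distribution with λ=13.58:
H(X) = 2.7168 nats

(In bits, this would be 3.9196 bits.)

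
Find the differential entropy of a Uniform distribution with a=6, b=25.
2.9444 nats

We have X ~ Uniform(a=6, b=25).

The differential entropy measures the uncertainty or information content of the distribution.

For a Uniform distribution with a=6, b=25:
h(X) = 2.9444 nats

(In bits, this would be 4.2479 bits.)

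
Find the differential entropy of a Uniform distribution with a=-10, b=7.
2.8332 nats

We have X ~ Uniform(a=-10, b=7).

The differential entropy measures the uncertainty or information content of the distribution.

For a Uniform distribution with a=-10, b=7:
h(X) = 2.8332 nats

(In bits, this would be 4.0875 bits.)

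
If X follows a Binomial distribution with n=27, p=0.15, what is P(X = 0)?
0.012425

We have X ~ Binomial(n=27, p=0.15).

For a Binomial distribution, the PMF gives us the probability of each outcome.

Using the PMF formula:
P(X = 0) = 0.012425

Rounded to 4 decimal places: 0.0124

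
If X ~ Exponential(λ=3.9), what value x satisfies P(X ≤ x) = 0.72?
0.3264

We have X ~ Exponential(λ=3.9).

We want to find x such that P(X ≤ x) = 0.72.

This is the 72nd percentile, which means 72% of values fall below this point.

Using the inverse CDF (quantile function):
x = F⁻¹(0.72) = 0.3264

Verification: P(X ≤ 0.3264) = 0.72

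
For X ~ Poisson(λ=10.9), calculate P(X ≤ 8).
0.240986

We have X ~ Poisson(λ=10.9).

The CDF gives us P(X ≤ k).

Using the CDF:
P(X ≤ 8) = 0.240986

This means there's approximately a 24.1% chance that X is at most 8.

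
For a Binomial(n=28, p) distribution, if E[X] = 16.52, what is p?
p = 0.59

For a Binomial(n, p) distribution:
E[X] = n × p

Given n = 28 and E[X] = 16.52:
16.52 = 28 × p
p = 16.52 / 28 = 0.59

Verification: Binomial(28, 0.59) has E[X] = 16.52 ✓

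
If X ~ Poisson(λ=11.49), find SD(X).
3.3897

We have X ~ Poisson(λ=11.49).

For a Poisson distribution with λ=11.49:
σ = √Var(X) = 3.3897

The standard deviation is the square root of the variance.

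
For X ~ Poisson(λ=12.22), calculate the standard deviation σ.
3.4957

We have X ~ Poisson(λ=12.22).

For a Poisson distribution with λ=12.22:
σ = √Var(X) = 3.4957

The standard deviation is the square root of the variance.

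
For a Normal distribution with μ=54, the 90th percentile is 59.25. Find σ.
σ = 4.0966

For X ~ Normal(μ, σ), the p-th percentile satisfies x = μ + z_p × σ,
where z_p = Φ⁻¹(p) is the standard normal quantile.

Step 1: z_{0.9} = Φ⁻¹(0.9) = 1.2816

Step 2: Solve for σ:
59.25 = 54 + 1.2816 × σ
σ = (59.25 - 54) / 1.2816
σ = 5.25 / 1.2816
σ = 4.0966

Verification: μ + z × σ = 54 + 1.2816 × 4.0966 = 59.25 ✓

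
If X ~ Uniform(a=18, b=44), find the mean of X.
31.0000

We have X ~ Uniform(a=18, b=44).

For a Uniform distribution with a=18, b=44:
E[X] = 31.0000

This is the expected (average) value of X.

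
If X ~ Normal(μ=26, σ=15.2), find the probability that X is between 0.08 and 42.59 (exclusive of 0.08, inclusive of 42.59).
0.818389

We have X ~ Normal(μ=26, σ=15.2).

To find P(0.08 < X ≤ 42.59), we use:
P(0.08 < X ≤ 42.59) = P(X ≤ 42.59) - P(X ≤ 0.08)
                 = F(42.59) - F(0.08)
                 = 0.862462 - 0.044073
                 = 0.818389

So there's approximately a 81.8% chance that X falls in this range.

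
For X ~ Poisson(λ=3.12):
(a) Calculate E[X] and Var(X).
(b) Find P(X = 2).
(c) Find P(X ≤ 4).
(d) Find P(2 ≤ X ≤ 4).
(a) E[X] = 3.1200, Var(X) = 3.1200
(b) P(X = 2) = 0.214922
(c) P(X ≤ 4) = 0.794712
(d) P(2 ≤ X ≤ 4) = 0.612785

We have X ~ Poisson(λ=3.12).

(a) Moments:
E[X] = 3.1200
Var(X) = 3.1200
σ = √Var(X) = 1.7664

(b) Point probability using PMF:
P(X = 2) = 0.214922

(c) Cumulative probability using CDF:
P(X ≤ 4) = F(4) = 0.794712

(d) Range probability:
P(2 ≤ X ≤ 4) = P(X ≤ 4) - P(X ≤ 1)
                   = F(4) - F(1)
                   = 0.794712 - 0.181928
                   = 0.612785

This means approximately 61.3% of outcomes fall in the interval [2, 4].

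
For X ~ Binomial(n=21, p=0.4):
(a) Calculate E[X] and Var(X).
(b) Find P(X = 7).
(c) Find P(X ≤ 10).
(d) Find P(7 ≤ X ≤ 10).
(a) E[X] = 8.4000, Var(X) = 5.0400
(b) P(X = 7) = 0.149294
(c) P(X ≤ 10) = 0.825622
(d) P(7 ≤ X ≤ 10) = 0.625376

We have X ~ Binomial(n=21, p=0.4).

(a) Moments:
E[X] = 8.4000
Var(X) = 5.0400
σ = √Var(X) = 2.2450

(b) Point probability using PMF:
P(X = 7) = 0.149294

(c) Cumulative probability using CDF:
P(X ≤ 10) = F(10) = 0.825622

(d) Range probability:
P(7 ≤ X ≤ 10) = P(X ≤ 10) - P(X ≤ 6)
                   = F(10) - F(6)
                   = 0.825622 - 0.200246
                   = 0.625376

This means approximately 62.5% of outcomes fall in the interval [7, 10].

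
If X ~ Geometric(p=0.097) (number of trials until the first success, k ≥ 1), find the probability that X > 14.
0.239678

We have X ~ Geometric(p=0.097) (number of trials until the first success, k ≥ 1).

P(X > 14) = 1 - P(X ≤ 14)
                = 1 - F(14)
                = 1 - 0.760322
                = 0.239678

So there's approximately a 24.0% chance that X exceeds 14.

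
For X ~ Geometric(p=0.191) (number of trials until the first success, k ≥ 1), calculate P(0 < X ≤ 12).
0.921407

We have X ~ Geometric(p=0.191) (number of trials until the first success, k ≥ 1).

To find P(0 < X ≤ 12), we use:
P(0 < X ≤ 12) = P(X ≤ 12) - P(X ≤ 0)
                 = F(12) - F(0)
                 = 0.921407 - 0.000000
                 = 0.921407

So there's approximately a 92.1% chance that X falls in this range.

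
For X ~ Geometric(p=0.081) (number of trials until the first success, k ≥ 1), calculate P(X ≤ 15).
0.718335

We have X ~ Geometric(p=0.081) (number of trials until the first success, k ≥ 1).

The CDF gives us P(X ≤ k).

Using the CDF:
P(X ≤ 15) = 0.718335

This means there's approximately a 71.8% chance that X is at most 15.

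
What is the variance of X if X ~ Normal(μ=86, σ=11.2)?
125.4400

We have X ~ Normal(μ=86, σ=11.2).

For a Normal distribution with μ=86, σ=11.2:
Var(X) = 125.4400

The variance measures the spread of the distribution around the mean.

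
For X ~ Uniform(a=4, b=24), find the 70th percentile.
18.0000

We have X ~ Uniform(a=4, b=24).

We want to find x such that P(X ≤ x) = 0.7.

This is the 70th percentile, which means 70% of values fall below this point.

Using the inverse CDF (quantile function):
x = F⁻¹(0.7) = 18.0000

Verification: P(X ≤ 18.0000) = 0.7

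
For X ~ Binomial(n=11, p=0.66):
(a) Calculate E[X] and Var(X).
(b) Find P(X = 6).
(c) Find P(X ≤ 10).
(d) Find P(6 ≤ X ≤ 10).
(a) E[X] = 7.2600, Var(X) = 2.4684
(b) P(X = 6) = 0.173500
(c) P(X ≤ 10) = 0.989649
(d) P(6 ≤ X ≤ 10) = 0.857299

We have X ~ Binomial(n=11, p=0.66).

(a) Moments:
E[X] = 7.2600
Var(X) = 2.4684
σ = √Var(X) = 1.5711

(b) Point probability using PMF:
P(X = 6) = 0.173500

(c) Cumulative probability using CDF:
P(X ≤ 10) = F(10) = 0.989649

(d) Range probability:
P(6 ≤ X ≤ 10) = P(X ≤ 10) - P(X ≤ 5)
                   = F(10) - F(5)
                   = 0.989649 - 0.132350
                   = 0.857299

This means approximately 85.7% of outcomes fall in the interval [6, 10].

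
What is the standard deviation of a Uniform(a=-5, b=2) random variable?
2.0207

We have X ~ Uniform(a=-5, b=2).

For a Uniform distribution with a=-5, b=2:
σ = √Var(X) = 2.0207

The standard deviation is the square root of the variance.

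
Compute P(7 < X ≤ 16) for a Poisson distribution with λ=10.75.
0.792650

We have X ~ Poisson(λ=10.75).

To find P(7 < X ≤ 16), we use:
P(7 < X ≤ 16) = P(X ≤ 16) - P(X ≤ 7)
                 = F(16) - F(7)
                 = 0.952732 - 0.160082
                 = 0.792650

So there's approximately a 79.3% chance that X falls in this range.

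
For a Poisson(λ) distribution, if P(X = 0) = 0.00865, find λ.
λ = 4.7502

For a Poisson(λ) distribution, the PMF at 0 is:
P(X = 0) = λ^0 e^(-λ) / 0! = e^(-λ)

Given P(X = 0) = 0.00865:
e^(-λ) = 0.00865
-λ = ln(0.00865)
λ = -ln(0.00865) = 4.7502

Verification: e^(-4.7502) = 0.00865 ✓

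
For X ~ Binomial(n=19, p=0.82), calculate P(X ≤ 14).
0.247561

We have X ~ Binomial(n=19, p=0.82).

The CDF gives us P(X ≤ k).

Using the CDF:
P(X ≤ 14) = 0.247561

This means there's approximately a 24.8% chance that X is at most 14.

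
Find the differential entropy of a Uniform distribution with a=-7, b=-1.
1.7918 nats

We have X ~ Uniform(a=-7, b=-1).

The differential entropy measures the uncertainty or information content of the distribution.

For a Uniform distribution with a=-7, b=-1:
h(X) = 1.7918 nats

(In bits, this would be 2.5850 bits.)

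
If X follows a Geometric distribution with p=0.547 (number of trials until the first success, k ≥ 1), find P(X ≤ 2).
0.794791

We have X ~ Geometric(p=0.547) (number of trials until the first success, k ≥ 1).

The CDF gives us P(X ≤ k).

Using the CDF:
P(X ≤ 2) = 0.794791

This means there's approximately a 79.5% chance that X is at most 2.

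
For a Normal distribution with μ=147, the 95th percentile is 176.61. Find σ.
σ = 18.0016

For X ~ Normal(μ, σ), the p-th percentile satisfies x = μ + z_p × σ,
where z_p = Φ⁻¹(p) is the standard normal quantile.

Step 1: z_{0.95} = Φ⁻¹(0.95) = 1.6449

Step 2: Solve for σ:
176.61 = 147 + 1.6449 × σ
σ = (176.61 - 147) / 1.6449
σ = 29.61 / 1.6449
σ = 18.0016

Verification: μ + z × σ = 147 + 1.6449 × 18.0016 = 176.61 ✓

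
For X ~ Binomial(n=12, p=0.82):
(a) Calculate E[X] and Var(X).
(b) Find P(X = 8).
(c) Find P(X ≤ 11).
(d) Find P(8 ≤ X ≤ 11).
(a) E[X] = 9.8400, Var(X) = 1.7712
(b) P(X = 8) = 0.106220
(c) P(X ≤ 11) = 0.907580
(d) P(8 ≤ X ≤ 11) = 0.858649

We have X ~ Binomial(n=12, p=0.82).

(a) Moments:
E[X] = 9.8400
Var(X) = 1.7712
σ = √Var(X) = 1.3309

(b) Point probability using PMF:
P(X = 8) = 0.106220

(c) Cumulative probability using CDF:
P(X ≤ 11) = F(11) = 0.907580

(d) Range probability:
P(8 ≤ X ≤ 11) = P(X ≤ 11) - P(X ≤ 7)
                   = F(11) - F(7)
                   = 0.907580 - 0.048931
                   = 0.858649

This means approximately 85.9% of outcomes fall in the interval [8, 11].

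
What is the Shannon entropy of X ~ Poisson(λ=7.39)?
2.4067 nats

We have X ~ Poisson(λ=7.39).

The Shannon entropy measures the uncertainty or information content of the distribution.

For a Poisson distribution with λ=7.39:
H(X) = 2.4067 nats

(In bits, this would be 3.4722 bits.)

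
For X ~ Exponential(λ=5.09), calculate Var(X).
0.0386

We have X ~ Exponential(λ=5.09).

For an Exponential distribution with λ=5.09:
Var(X) = 0.0386

The variance measures the spread of the distribution around the mean.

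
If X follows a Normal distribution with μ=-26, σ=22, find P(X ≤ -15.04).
0.690822

We have X ~ Normal(μ=-26, σ=22).

The CDF gives us P(X ≤ k).

Using the CDF:
P(X ≤ -15.04) = 0.690822

This means there's approximately a 69.1% chance that X is at most -15.04.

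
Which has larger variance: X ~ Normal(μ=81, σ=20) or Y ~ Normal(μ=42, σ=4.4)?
X has larger variance (400.0000 > 19.3600)

Compute the variance for each distribution:

X ~ Normal(μ=81, σ=20):
Var(X) = 400.0000

Y ~ Normal(μ=42, σ=4.4):
Var(Y) = 19.3600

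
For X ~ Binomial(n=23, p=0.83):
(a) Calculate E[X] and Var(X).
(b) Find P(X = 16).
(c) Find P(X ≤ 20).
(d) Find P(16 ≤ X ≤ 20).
(a) E[X] = 19.0900, Var(X) = 3.2453
(b) P(X = 16) = 0.051031
(c) P(X ≤ 20) = 0.775284
(d) P(16 ≤ X ≤ 20) = 0.744580

We have X ~ Binomial(n=23, p=0.83).

(a) Moments:
E[X] = 19.0900
Var(X) = 3.2453
σ = √Var(X) = 1.8015

(b) Point probability using PMF:
P(X = 16) = 0.051031

(c) Cumulative probability using CDF:
P(X ≤ 20) = F(20) = 0.775284

(d) Range probability:
P(16 ≤ X ≤ 20) = P(X ≤ 20) - P(X ≤ 15)
                   = F(20) - F(15)
                   = 0.775284 - 0.030704
                   = 0.744580

This means approximately 74.5% of outcomes fall in the interval [16, 20].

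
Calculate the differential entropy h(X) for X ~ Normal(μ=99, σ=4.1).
2.8299 nats

We have X ~ Normal(μ=99, σ=4.1).

The differential entropy measures the uncertainty or information content of the distribution.

For a Normal distribution with μ=99, σ=4.1:
h(X) = 2.8299 nats

(In bits, this would be 4.0827 bits.)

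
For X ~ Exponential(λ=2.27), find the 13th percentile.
0.0613

We have X ~ Exponential(λ=2.27).

We want to find x such that P(X ≤ x) = 0.13.

This is the 13th percentile, which means 13% of values fall below this point.

Using the inverse CDF (quantile function):
x = F⁻¹(0.13) = 0.0613

Verification: P(X ≤ 0.0613) = 0.13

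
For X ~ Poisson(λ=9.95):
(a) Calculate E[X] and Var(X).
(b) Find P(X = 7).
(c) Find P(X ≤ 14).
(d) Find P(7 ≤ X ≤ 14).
(a) E[X] = 9.9500, Var(X) = 9.9500
(b) P(X = 7) = 0.091433
(c) P(X ≤ 14) = 0.919119
(d) P(7 ≤ X ≤ 14) = 0.785794

We have X ~ Poisson(λ=9.95).

(a) Moments:
E[X] = 9.9500
Var(X) = 9.9500
σ = √Var(X) = 3.1544

(b) Point probability using PMF:
P(X = 7) = 0.091433

(c) Cumulative probability using CDF:
P(X ≤ 14) = F(14) = 0.919119

(d) Range probability:
P(7 ≤ X ≤ 14) = P(X ≤ 14) - P(X ≤ 6)
                   = F(14) - F(6)
                   = 0.919119 - 0.133326
                   = 0.785794

This means approximately 78.6% of outcomes fall in the interval [7, 14].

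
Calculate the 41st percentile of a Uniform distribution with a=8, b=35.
19.0700

We have X ~ Uniform(a=8, b=35).

We want to find x such that P(X ≤ x) = 0.41.

This is the 41st percentile, which means 41% of values fall below this point.

Using the inverse CDF (quantile function):
x = F⁻¹(0.41) = 19.0700

Verification: P(X ≤ 19.0700) = 0.41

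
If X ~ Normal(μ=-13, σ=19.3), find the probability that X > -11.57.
0.470468

We have X ~ Normal(μ=-13, σ=19.3).

P(X > -11.57) = 1 - P(X ≤ -11.57)
                = 1 - F(-11.57)
                = 1 - 0.529532
                = 0.470468

So there's approximately a 47.0% chance that X exceeds -11.57.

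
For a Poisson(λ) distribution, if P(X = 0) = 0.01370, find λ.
λ = 4.2904

For a Poisson(λ) distribution, the PMF at 0 is:
P(X = 0) = λ^0 e^(-λ) / 0! = e^(-λ)

Given P(X = 0) = 0.01370:
e^(-λ) = 0.01370
-λ = ln(0.01370)
λ = -ln(0.01370) = 4.2904

Verification: e^(-4.2904) = 0.01370 ✓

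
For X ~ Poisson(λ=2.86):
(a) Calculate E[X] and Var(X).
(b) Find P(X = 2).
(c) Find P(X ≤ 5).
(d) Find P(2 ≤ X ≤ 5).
(a) E[X] = 2.8600, Var(X) = 2.8600
(b) P(X = 2) = 0.234218
(c) P(X ≤ 5) = 0.929534
(d) P(2 ≤ X ≤ 5) = 0.708476

We have X ~ Poisson(λ=2.86).

(a) Moments:
E[X] = 2.8600
Var(X) = 2.8600
σ = √Var(X) = 1.6912

(b) Point probability using PMF:
P(X = 2) = 0.234218

(c) Cumulative probability using CDF:
P(X ≤ 5) = F(5) = 0.929534

(d) Range probability:
P(2 ≤ X ≤ 5) = P(X ≤ 5) - P(X ≤ 1)
                   = F(5) - F(1)
                   = 0.929534 - 0.221057
                   = 0.708476

This means approximately 70.8% of outcomes fall in the interval [2, 5].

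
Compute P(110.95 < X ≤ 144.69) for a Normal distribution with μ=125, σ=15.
0.730887

We have X ~ Normal(μ=125, σ=15).

To find P(110.95 < X ≤ 144.69), we use:
P(110.95 < X ≤ 144.69) = P(X ≤ 144.69) - P(X ≤ 110.95)
                 = F(144.69) - F(110.95)
                 = 0.905352 - 0.174465
                 = 0.730887

So there's approximately a 73.1% chance that X falls in this range.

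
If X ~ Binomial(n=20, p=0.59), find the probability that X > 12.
0.380442

We have X ~ Binomial(n=20, p=0.59).

P(X > 12) = 1 - P(X ≤ 12)
                = 1 - F(12)
                = 1 - 0.619558
                = 0.380442

So there's approximately a 38.0% chance that X exceeds 12.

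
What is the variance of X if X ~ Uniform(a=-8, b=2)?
8.3333

We have X ~ Uniform(a=-8, b=2).

For a Uniform distribution with a=-8, b=2:
Var(X) = 8.3333

The variance measures the spread of the distribution around the mean.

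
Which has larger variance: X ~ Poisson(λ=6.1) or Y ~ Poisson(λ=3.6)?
X has larger variance (6.1000 > 3.6000)

Compute the variance for each distribution:

X ~ Poisson(λ=6.1):
Var(X) = 6.1000

Y ~ Poisson(λ=3.6):
Var(Y) = 3.6000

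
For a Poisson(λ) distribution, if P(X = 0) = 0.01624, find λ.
λ = 4.1203

For a Poisson(λ) distribution, the PMF at 0 is:
P(X = 0) = λ^0 e^(-λ) / 0! = e^(-λ)

Given P(X = 0) = 0.01624:
e^(-λ) = 0.01624
-λ = ln(0.01624)
λ = -ln(0.01624) = 4.1203

Verification: e^(-4.1203) = 0.01624 ✓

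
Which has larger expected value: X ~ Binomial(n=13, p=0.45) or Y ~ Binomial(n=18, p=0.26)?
X has larger mean (5.8500 > 4.6800)

Compute the expected value for each distribution:

X ~ Binomial(n=13, p=0.45):
E[X] = 5.8500

Y ~ Binomial(n=18, p=0.26):
E[Y] = 4.6800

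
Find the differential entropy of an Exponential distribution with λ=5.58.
-0.7192 nats

We have X ~ Exponential(λ=5.58).

The differential entropy measures the uncertainty or information content of the distribution.

For an Exponential distribution with λ=5.58:
h(X) = -0.7192 nats

(In bits, this would be -1.0376 bits.)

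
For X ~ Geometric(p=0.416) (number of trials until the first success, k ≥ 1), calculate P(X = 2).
0.242944

We have X ~ Geometric(p=0.416) (number of trials until the first success, k ≥ 1).

For a Geometric distribution, the PMF gives us the probability of each outcome.

Using the PMF formula:
P(X = 2) = 0.242944

Rounded to 4 decimal places: 0.2429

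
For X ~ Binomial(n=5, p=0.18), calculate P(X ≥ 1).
0.629260

We have X ~ Binomial(n=5, p=0.18).

For discrete distributions, P(X ≥ 1) = 1 - P(X ≤ 0).

P(X ≤ 0) = 0.370740
P(X ≥ 1) = 1 - 0.370740 = 0.629260

So there's approximately a 62.9% chance that X is at least 1.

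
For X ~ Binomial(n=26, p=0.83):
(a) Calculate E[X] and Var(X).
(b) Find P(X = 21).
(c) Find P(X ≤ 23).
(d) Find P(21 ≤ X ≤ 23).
(a) E[X] = 21.5800, Var(X) = 3.6686
(b) P(X = 21) = 0.186629
(c) P(X ≤ 23) = 0.842900
(d) P(21 ≤ X ≤ 23) = 0.569556

We have X ~ Binomial(n=26, p=0.83).

(a) Moments:
E[X] = 21.5800
Var(X) = 3.6686
σ = √Var(X) = 1.9154

(b) Point probability using PMF:
P(X = 21) = 0.186629

(c) Cumulative probability using CDF:
P(X ≤ 23) = F(23) = 0.842900

(d) Range probability:
P(21 ≤ X ≤ 23) = P(X ≤ 23) - P(X ≤ 20)
                   = F(23) - F(20)
                   = 0.842900 - 0.273344
                   = 0.569556

This means approximately 57.0% of outcomes fall in the interval [21, 23].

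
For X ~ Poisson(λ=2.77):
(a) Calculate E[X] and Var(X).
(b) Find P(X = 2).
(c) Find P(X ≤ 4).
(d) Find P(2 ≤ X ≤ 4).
(a) E[X] = 2.7700, Var(X) = 2.7700
(b) P(X = 2) = 0.240400
(c) P(X ≤ 4) = 0.852318
(d) P(2 ≤ X ≤ 4) = 0.616082

We have X ~ Poisson(λ=2.77).

(a) Moments:
E[X] = 2.7700
Var(X) = 2.7700
σ = √Var(X) = 1.6643

(b) Point probability using PMF:
P(X = 2) = 0.240400

(c) Cumulative probability using CDF:
P(X ≤ 4) = F(4) = 0.852318

(d) Range probability:
P(2 ≤ X ≤ 4) = P(X ≤ 4) - P(X ≤ 1)
                   = F(4) - F(1)
                   = 0.852318 - 0.236236
                   = 0.616082

This means approximately 61.6% of outcomes fall in the interval [2, 4].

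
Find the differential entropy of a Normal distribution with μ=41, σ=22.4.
4.5280 nats

We have X ~ Normal(μ=41, σ=22.4).

The differential entropy measures the uncertainty or information content of the distribution.

For a Normal distribution with μ=41, σ=22.4:
h(X) = 4.5280 nats

(In bits, this would be 6.5325 bits.)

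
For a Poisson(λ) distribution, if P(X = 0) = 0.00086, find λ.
λ = 7.0586

For a Poisson(λ) distribution, the PMF at 0 is:
P(X = 0) = λ^0 e^(-λ) / 0! = e^(-λ)

Given P(X = 0) = 0.00086:
e^(-λ) = 0.00086
-λ = ln(0.00086)
λ = -ln(0.00086) = 7.0586

Verification: e^(-7.0586) = 0.00086 ✓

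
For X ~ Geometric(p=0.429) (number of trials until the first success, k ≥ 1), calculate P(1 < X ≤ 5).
0.510301

We have X ~ Geometric(p=0.429) (number of trials until the first success, k ≥ 1).

To find P(1 < X ≤ 5), we use:
P(1 < X ≤ 5) = P(X ≤ 5) - P(X ≤ 1)
                 = F(5) - F(1)
                 = 0.939301 - 0.429000
                 = 0.510301

So there's approximately a 51.0% chance that X falls in this range.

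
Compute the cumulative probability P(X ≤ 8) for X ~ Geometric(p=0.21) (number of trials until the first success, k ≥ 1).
0.848289

We have X ~ Geometric(p=0.21) (number of trials until the first success, k ≥ 1).

The CDF gives us P(X ≤ k).

Using the CDF:
P(X ≤ 8) = 0.848289

This means there's approximately a 84.8% chance that X is at most 8.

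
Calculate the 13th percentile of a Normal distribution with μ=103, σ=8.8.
93.0878

We have X ~ Normal(μ=103, σ=8.8).

We want to find x such that P(X ≤ x) = 0.13.

This is the 13th percentile, which means 13% of values fall below this point.

Using the inverse CDF (quantile function):
x = F⁻¹(0.13) = 93.0878

Verification: P(X ≤ 93.0878) = 0.13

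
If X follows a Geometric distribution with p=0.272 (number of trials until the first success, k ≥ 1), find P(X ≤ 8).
0.921105

We have X ~ Geometric(p=0.272) (number of trials until the first success, k ≥ 1).

The CDF gives us P(X ≤ k).

Using the CDF:
P(X ≤ 8) = 0.921105

This means there's approximately a 92.1% chance that X is at most 8.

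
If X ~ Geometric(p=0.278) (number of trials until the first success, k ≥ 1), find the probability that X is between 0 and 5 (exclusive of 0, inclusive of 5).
0.803806

We have X ~ Geometric(p=0.278) (number of trials until the first success, k ≥ 1).

To find P(0 < X ≤ 5), we use:
P(0 < X ≤ 5) = P(X ≤ 5) - P(X ≤ 0)
                 = F(5) - F(0)
                 = 0.803806 - 0.000000
                 = 0.803806

So there's approximately a 80.4% chance that X falls in this range.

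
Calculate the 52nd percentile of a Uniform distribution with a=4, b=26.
15.4400

We have X ~ Uniform(a=4, b=26).

We want to find x such that P(X ≤ x) = 0.52.

This is the 52nd percentile, which means 52% of values fall below this point.

Using the inverse CDF (quantile function):
x = F⁻¹(0.52) = 15.4400

Verification: P(X ≤ 15.4400) = 0.52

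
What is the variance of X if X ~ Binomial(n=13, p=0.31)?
2.7807

We have X ~ Binomial(n=13, p=0.31).

For a Binomial distribution with n=13, p=0.31:
Var(X) = 2.7807

The variance measures the spread of the distribution around the mean.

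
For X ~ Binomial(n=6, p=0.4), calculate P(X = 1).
0.186624

We have X ~ Binomial(n=6, p=0.4).

For a Binomial distribution, the PMF gives us the probability of each outcome.

Using the PMF formula:
P(X = 1) = 0.186624

Rounded to 4 decimal places: 0.1866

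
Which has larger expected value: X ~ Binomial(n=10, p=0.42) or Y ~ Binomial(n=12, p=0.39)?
Y has larger mean (4.6800 > 4.2000)

Compute the expected value for each distribution:

X ~ Binomial(n=10, p=0.42):
E[X] = 4.2000

Y ~ Binomial(n=12, p=0.39):
E[Y] = 4.6800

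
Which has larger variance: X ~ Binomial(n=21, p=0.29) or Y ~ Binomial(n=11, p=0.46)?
X has larger variance (4.3239 > 2.7324)

Compute the variance for each distribution:

X ~ Binomial(n=21, p=0.29):
Var(X) = 4.3239

Y ~ Binomial(n=11, p=0.46):
Var(Y) = 2.7324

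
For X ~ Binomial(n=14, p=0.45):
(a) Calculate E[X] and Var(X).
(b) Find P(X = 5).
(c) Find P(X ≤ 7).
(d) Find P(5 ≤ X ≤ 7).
(a) E[X] = 6.3000, Var(X) = 3.4650
(b) P(X = 5) = 0.170134
(c) P(X ≤ 7) = 0.741363
(d) P(5 ≤ X ≤ 7) = 0.574177

We have X ~ Binomial(n=14, p=0.45).

(a) Moments:
E[X] = 6.3000
Var(X) = 3.4650
σ = √Var(X) = 1.8615

(b) Point probability using PMF:
P(X = 5) = 0.170134

(c) Cumulative probability using CDF:
P(X ≤ 7) = F(7) = 0.741363

(d) Range probability:
P(5 ≤ X ≤ 7) = P(X ≤ 7) - P(X ≤ 4)
                   = F(7) - F(4)
                   = 0.741363 - 0.167186
                   = 0.574177

This means approximately 57.4% of outcomes fall in the interval [5, 7].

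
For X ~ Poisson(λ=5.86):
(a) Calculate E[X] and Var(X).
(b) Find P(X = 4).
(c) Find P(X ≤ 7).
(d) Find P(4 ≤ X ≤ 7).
(a) E[X] = 5.8600, Var(X) = 5.8600
(b) P(X = 4) = 0.140092
(c) P(X ≤ 7) = 0.763019
(d) P(4 ≤ X ≤ 7) = 0.598878

We have X ~ Poisson(λ=5.86).

(a) Moments:
E[X] = 5.8600
Var(X) = 5.8600
σ = √Var(X) = 2.4207

(b) Point probability using PMF:
P(X = 4) = 0.140092

(c) Cumulative probability using CDF:
P(X ≤ 7) = F(7) = 0.763019

(d) Range probability:
P(4 ≤ X ≤ 7) = P(X ≤ 7) - P(X ≤ 3)
                   = F(7) - F(3)
                   = 0.763019 - 0.164141
                   = 0.598878

This means approximately 59.9% of outcomes fall in the interval [4, 7].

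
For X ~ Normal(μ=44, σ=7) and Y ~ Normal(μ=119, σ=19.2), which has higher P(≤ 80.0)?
X has higher probability (P(X ≤ 80.0) = 1.0000 > P(Y ≤ 80.0) = 0.0211)

Compute P(≤ 80.0) for each distribution:

X ~ Normal(μ=44, σ=7):
P(X ≤ 80.0) = 1.0000

Y ~ Normal(μ=119, σ=19.2):
P(Y ≤ 80.0) = 0.0211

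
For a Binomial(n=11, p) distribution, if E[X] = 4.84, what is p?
p = 0.44

For a Binomial(n, p) distribution:
E[X] = n × p

Given n = 11 and E[X] = 4.84:
4.84 = 11 × p
p = 4.84 / 11 = 0.44

Verification: Binomial(11, 0.44) has E[X] = 4.84 ✓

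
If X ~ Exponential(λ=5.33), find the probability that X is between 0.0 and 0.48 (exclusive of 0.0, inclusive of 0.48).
0.922571

We have X ~ Exponential(λ=5.33).

To find P(0.0 < X ≤ 0.48), we use:
P(0.0 < X ≤ 0.48) = P(X ≤ 0.48) - P(X ≤ 0.0)
                 = F(0.48) - F(0.0)
                 = 0.922571 - 0.000000
                 = 0.922571

So there's approximately a 92.3% chance that X falls in this range.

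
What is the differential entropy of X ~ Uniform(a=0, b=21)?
3.0445 nats

We have X ~ Uniform(a=0, b=21).

The differential entropy measures the uncertainty or information content of the distribution.

For a Uniform distribution with a=0, b=21:
h(X) = 3.0445 nats

(In bits, this would be 4.3923 bits.)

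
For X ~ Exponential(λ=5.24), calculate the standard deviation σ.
0.1908

We have X ~ Exponential(λ=5.24).

For an Exponential distribution with λ=5.24:
σ = √Var(X) = 0.1908

The standard deviation is the square root of the variance.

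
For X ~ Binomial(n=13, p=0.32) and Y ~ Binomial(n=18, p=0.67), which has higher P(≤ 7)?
X has higher probability (P(X ≤ 7) = 0.9729 > P(Y ≤ 7) = 0.0133)

Compute P(≤ 7) for each distribution:

X ~ Binomial(n=13, p=0.32):
P(X ≤ 7) = 0.9729

Y ~ Binomial(n=18, p=0.67):
P(Y ≤ 7) = 0.0133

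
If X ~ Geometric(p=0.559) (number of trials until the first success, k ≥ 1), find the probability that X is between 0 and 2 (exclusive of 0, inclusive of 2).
0.805519

We have X ~ Geometric(p=0.559) (number of trials until the first success, k ≥ 1).

To find P(0 < X ≤ 2), we use:
P(0 < X ≤ 2) = P(X ≤ 2) - P(X ≤ 0)
                 = F(2) - F(0)
                 = 0.805519 - 0.000000
                 = 0.805519

So there's approximately a 80.6% chance that X falls in this range.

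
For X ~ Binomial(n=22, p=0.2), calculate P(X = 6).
0.134411

We have X ~ Binomial(n=22, p=0.2).

For a Binomial distribution, the PMF gives us the probability of each outcome.

Using the PMF formula:
P(X = 6) = 0.134411

Rounded to 4 decimal places: 0.1344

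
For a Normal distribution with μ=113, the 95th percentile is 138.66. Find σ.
σ = 15.6002

For X ~ Normal(μ, σ), the p-th percentile satisfies x = μ + z_p × σ,
where z_p = Φ⁻¹(p) is the standard normal quantile.

Step 1: z_{0.95} = Φ⁻¹(0.95) = 1.6449

Step 2: Solve for σ:
138.66 = 113 + 1.6449 × σ
σ = (138.66 - 113) / 1.6449
σ = 25.66 / 1.6449
σ = 15.6002

Verification: μ + z × σ = 113 + 1.6449 × 15.6002 = 138.66 ✓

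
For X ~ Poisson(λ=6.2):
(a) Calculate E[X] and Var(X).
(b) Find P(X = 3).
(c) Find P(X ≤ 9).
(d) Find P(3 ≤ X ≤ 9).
(a) E[X] = 6.2000, Var(X) = 6.2000
(b) P(X = 3) = 0.080612
(c) P(X ≤ 9) = 0.901621
(d) P(3 ≤ X ≤ 9) = 0.848003

We have X ~ Poisson(λ=6.2).

(a) Moments:
E[X] = 6.2000
Var(X) = 6.2000
σ = √Var(X) = 2.4900

(b) Point probability using PMF:
P(X = 3) = 0.080612

(c) Cumulative probability using CDF:
P(X ≤ 9) = F(9) = 0.901621

(d) Range probability:
P(3 ≤ X ≤ 9) = P(X ≤ 9) - P(X ≤ 2)
                   = F(9) - F(2)
                   = 0.901621 - 0.053618
                   = 0.848003

This means approximately 84.8% of outcomes fall in the interval [3, 9].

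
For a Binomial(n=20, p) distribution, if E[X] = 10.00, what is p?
p = 0.5

For a Binomial(n, p) distribution:
E[X] = n × p

Given n = 20 and E[X] = 10.00:
10.00 = 20 × p
p = 10.00 / 20 = 0.5

Verification: Binomial(20, 0.5) has E[X] = 10.00 ✓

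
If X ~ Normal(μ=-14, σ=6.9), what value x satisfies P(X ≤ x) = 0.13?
-21.7721

We have X ~ Normal(μ=-14, σ=6.9).

We want to find x such that P(X ≤ x) = 0.13.

This is the 13th percentile, which means 13% of values fall below this point.

Using the inverse CDF (quantile function):
x = F⁻¹(0.13) = -21.7721

Verification: P(X ≤ -21.7721) = 0.13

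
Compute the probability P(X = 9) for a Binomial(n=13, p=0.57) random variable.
0.155258

We have X ~ Binomial(n=13, p=0.57).

For a Binomial distribution, the PMF gives us the probability of each outcome.

Using the PMF formula:
P(X = 9) = 0.155258

Rounded to 4 decimal places: 0.1553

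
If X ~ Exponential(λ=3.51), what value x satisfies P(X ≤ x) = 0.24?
0.0782

We have X ~ Exponential(λ=3.51).

We want to find x such that P(X ≤ x) = 0.24.

This is the 24th percentile, which means 24% of values fall below this point.

Using the inverse CDF (quantile function):
x = F⁻¹(0.24) = 0.0782

Verification: P(X ≤ 0.0782) = 0.24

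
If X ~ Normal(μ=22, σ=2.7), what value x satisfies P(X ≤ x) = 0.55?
22.3393

We have X ~ Normal(μ=22, σ=2.7).

We want to find x such that P(X ≤ x) = 0.55.

This is the 55th percentile, which means 55% of values fall below this point.

Using the inverse CDF (quantile function):
x = F⁻¹(0.55) = 22.3393

Verification: P(X ≤ 22.3393) = 0.55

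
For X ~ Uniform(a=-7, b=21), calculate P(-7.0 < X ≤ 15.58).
0.806429

We have X ~ Uniform(a=-7, b=21).

To find P(-7.0 < X ≤ 15.58), we use:
P(-7.0 < X ≤ 15.58) = P(X ≤ 15.58) - P(X ≤ -7.0)
                 = F(15.58) - F(-7.0)
                 = 0.806429 - 0.000000
                 = 0.806429

So there's approximately a 80.6% chance that X falls in this range.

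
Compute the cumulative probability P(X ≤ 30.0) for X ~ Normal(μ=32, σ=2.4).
0.202328

We have X ~ Normal(μ=32, σ=2.4).

The CDF gives us P(X ≤ k).

Using the CDF:
P(X ≤ 30.0) = 0.202328

This means there's approximately a 20.2% chance that X is at most 30.0.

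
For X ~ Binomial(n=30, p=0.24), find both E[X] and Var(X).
E[X] = 7.2000, Var(X) = 5.4720

We have X ~ Binomial(n=30, p=0.24).

For a Binomial distribution with n=30, p=0.24:

Expected value:
E[X] = 7.2000

Variance:
Var(X) = 5.4720

Standard deviation:
σ = √Var(X) = 2.3392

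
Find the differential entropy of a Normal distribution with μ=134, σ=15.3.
4.1468 nats

We have X ~ Normal(μ=134, σ=15.3).

The differential entropy measures the uncertainty or information content of the distribution.

For a Normal distribution with μ=134, σ=15.3:
h(X) = 4.1468 nats

(In bits, this would be 5.9826 bits.)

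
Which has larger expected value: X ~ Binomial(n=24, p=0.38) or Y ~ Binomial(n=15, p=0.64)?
Y has larger mean (9.6000 > 9.1200)

Compute the expected value for each distribution:

X ~ Binomial(n=24, p=0.38):
E[X] = 9.1200

Y ~ Binomial(n=15, p=0.64):
E[Y] = 9.6000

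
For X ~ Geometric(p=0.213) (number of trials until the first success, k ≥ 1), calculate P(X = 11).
0.019415

We have X ~ Geometric(p=0.213) (number of trials until the first success, k ≥ 1).

For a Geometric distribution, the PMF gives us the probability of each outcome.

Using the PMF formula:
P(X = 11) = 0.019415

Rounded to 4 decimal places: 0.0194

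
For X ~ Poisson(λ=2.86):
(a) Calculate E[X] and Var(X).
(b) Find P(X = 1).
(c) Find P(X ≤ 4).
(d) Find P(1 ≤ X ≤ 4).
(a) E[X] = 2.8600, Var(X) = 2.8600
(b) P(X = 1) = 0.163789
(c) P(X ≤ 4) = 0.838213
(d) P(1 ≤ X ≤ 4) = 0.780945

We have X ~ Poisson(λ=2.86).

(a) Moments:
E[X] = 2.8600
Var(X) = 2.8600
σ = √Var(X) = 1.6912

(b) Point probability using PMF:
P(X = 1) = 0.163789

(c) Cumulative probability using CDF:
P(X ≤ 4) = F(4) = 0.838213

(d) Range probability:
P(1 ≤ X ≤ 4) = P(X ≤ 4) - P(X ≤ 0)
                   = F(4) - F(0)
                   = 0.838213 - 0.057269
                   = 0.780945

This means approximately 78.1% of outcomes fall in the interval [1, 4].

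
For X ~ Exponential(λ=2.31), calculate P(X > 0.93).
0.116682

We have X ~ Exponential(λ=2.31).

P(X > 0.93) = 1 - P(X ≤ 0.93)
                = 1 - F(0.93)
                = 1 - 0.883318
                = 0.116682

So there's approximately a 11.7% chance that X exceeds 0.93.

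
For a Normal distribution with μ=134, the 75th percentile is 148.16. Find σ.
σ = 20.9936

For X ~ Normal(μ, σ), the p-th percentile satisfies x = μ + z_p × σ,
where z_p = Φ⁻¹(p) is the standard normal quantile.

Step 1: z_{0.75} = Φ⁻¹(0.75) = 0.6745

Step 2: Solve for σ:
148.16 = 134 + 0.6745 × σ
σ = (148.16 - 134) / 0.6745
σ = 14.16 / 0.6745
σ = 20.9936

Verification: μ + z × σ = 134 + 0.6745 × 20.9936 = 148.16 ✓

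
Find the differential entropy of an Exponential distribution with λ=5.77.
-0.7527 nats

We have X ~ Exponential(λ=5.77).

The differential entropy measures the uncertainty or information content of the distribution.

For an Exponential distribution with λ=5.77:
h(X) = -0.7527 nats

(In bits, this would be -1.0859 bits.)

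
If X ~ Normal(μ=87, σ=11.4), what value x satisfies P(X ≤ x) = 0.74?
94.3341

We have X ~ Normal(μ=87, σ=11.4).

We want to find x such that P(X ≤ x) = 0.74.

This is the 74th percentile, which means 74% of values fall below this point.

Using the inverse CDF (quantile function):
x = F⁻¹(0.74) = 94.3341

Verification: P(X ≤ 94.3341) = 0.74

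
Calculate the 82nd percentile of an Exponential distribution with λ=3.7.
0.4635

We have X ~ Exponential(λ=3.7).

We want to find x such that P(X ≤ x) = 0.82.

This is the 82nd percentile, which means 82% of values fall below this point.

Using the inverse CDF (quantile function):
x = F⁻¹(0.82) = 0.4635

Verification: P(X ≤ 0.4635) = 0.82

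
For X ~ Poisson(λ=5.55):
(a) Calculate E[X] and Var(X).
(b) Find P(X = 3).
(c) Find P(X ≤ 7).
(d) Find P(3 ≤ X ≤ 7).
(a) E[X] = 5.5500, Var(X) = 5.5500
(b) P(X = 3) = 0.110763
(c) P(X ≤ 7) = 0.803271
(d) P(3 ≤ X ≤ 7) = 0.717937

We have X ~ Poisson(λ=5.55).

(a) Moments:
E[X] = 5.5500
Var(X) = 5.5500
σ = √Var(X) = 2.3558

(b) Point probability using PMF:
P(X = 3) = 0.110763

(c) Cumulative probability using CDF:
P(X ≤ 7) = F(7) = 0.803271

(d) Range probability:
P(3 ≤ X ≤ 7) = P(X ≤ 7) - P(X ≤ 2)
                   = F(7) - F(2)
                   = 0.803271 - 0.085335
                   = 0.717937

This means approximately 71.8% of outcomes fall in the interval [3, 7].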